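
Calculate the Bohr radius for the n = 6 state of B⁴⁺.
0.3810 nm (or 3.8101 Å)

The Bohr radius formula is:
r_n = n² a₀ / Z

where a₀ = 0.0529177 nm is the Bohr radius.

For B⁴⁺ (Z = 5) at n = 6:
r_6 = 6² × 0.0529177 nm / 5
r_6 = 36 × 0.0529177 nm / 5
r_6 = 1.90504 nm / 5
r_6 = 0.3810 nm

The electron orbits at approximately 0.3810 nm from the nucleus.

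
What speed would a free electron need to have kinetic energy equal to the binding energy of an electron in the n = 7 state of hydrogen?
3.1253e+05 m/s (or 0.10425% of c)

The binding energy at n = 7 for hydrogen is:
E_7 = -13.6057/7² = -0.27766735 eV
|E_7| = 0.27766735 eV

Convert to Joules:
KE = 0.27766735 eV × (1.602177 × 10⁻¹⁹ J/eV) = 4.448722e-20 J

Using KE = ½mv²:
v = √(2·KE/m_e)
v = √(2 × 4.448722e-20 J / 9.10938 × 10⁻³¹ kg)
v = 3.1253e+05 m/s

This is approximately 0.10425% the speed of light.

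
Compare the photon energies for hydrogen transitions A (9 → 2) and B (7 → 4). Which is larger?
9 → 2

Calculate the energy for each transition:

Transition 9 → 2:
ΔE₁ = |E_2 - E_9| = |-13.6057/2² - (-13.6057/9²)|
ΔE₁ = |-3.40142500000 - (-0.16797160494)| = 3.23345340 eV

Transition 7 → 4:
ΔE₂ = |E_4 - E_7| = |-13.6057/4² - (-13.6057/7²)|
ΔE₂ = |-0.85035625000 - (-0.27766734694)| = 0.57268890 eV

Since 3.23345340 eV > 0.57268890 eV, the transition 9 → 2 emits the more energetic photon.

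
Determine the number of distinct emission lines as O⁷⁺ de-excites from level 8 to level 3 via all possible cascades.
15

The electron can occupy levels n = 3, 4, ..., 8 during de-excitation — that is m = 8 - 3 + 1 = 6 distinct levels.

The number of distinct spectral lines equals the number of ways to choose 2 of these m levels (each pair gives one possible emission transition):

Number of lines = m(m-1)/2 = 6×5/2 = 15

These correspond to all possible transitions between the 6 levels:
8 → 7, 8 → 6, 8 → 5, 8 → 4, 8 → 3, 7 → 6, 7 → 5, 7 → 4...

Each transition produces a photon with a unique energy (and thus wavelength). This count does not depend on Z.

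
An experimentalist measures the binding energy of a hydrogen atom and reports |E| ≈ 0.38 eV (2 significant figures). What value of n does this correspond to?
n = 6

The exact energy levels follow E_n = -13.6057 eV / n².

The measured value (-0.38 eV) is reported to only 2 significant figures, so we must test candidate n values and see which one matches to that precision.

Candidate energies:
  n = 4:  E = -13.6057/4² = -0.85036 eV
  n = 5:  E = -13.6057/5² = -0.54423 eV
  n = 6:  E = -13.6057/6² = -0.37794 eV  ← matches
  n = 7:  E = -13.6057/7² = -0.27767 eV
  n = 8:  E = -13.6057/8² = -0.21259 eV

Checking against the measurement of -0.38 eV (2 sig figs), only n = 6 agrees:
E_6 = -0.37794 eV, which rounds to -0.38 eV ✓

Therefore n = 6.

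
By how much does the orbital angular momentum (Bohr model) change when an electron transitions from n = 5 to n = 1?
4.21829e-34 J·s (or 4ℏ)

In the Bohr model, L_n = nℏ where ℏ = 1.0545718e-34 J·s.

L_5 = 5ℏ = 5.2728590e-34 J·s
L_1 = 1ℏ = 1.0545718e-34 J·s

ΔL = L_5 - L_1 = (5 - 1)ℏ = 4ℏ
ΔL = 4 × 1.0545718e-34 J·s = 4.21829e-34 J·s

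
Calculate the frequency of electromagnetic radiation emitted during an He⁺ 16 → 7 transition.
2.17155e+14 Hz

First, find the transition energy:
E_16 = -13.6057 × 2² / 16² = -0.212589063 eV
E_7 = -13.6057 × 2² / 7² = -1.110669388 eV
|ΔE| = |E_7 - E_16| = 0.898080325 eV

Convert to Joules: E = 0.898080325 eV × (1.602177 × 10⁻¹⁹ J/eV) = 1.4388836e-19 J

Using E = hf:
f = E/h = 1.4388836e-19 J / (6.62607 × 10⁻³⁴ J·s)
f = 2.17155e+14 Hz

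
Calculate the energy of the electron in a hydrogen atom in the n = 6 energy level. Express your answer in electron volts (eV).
-0.37794 eV

The energy levels of a hydrogen-like atom are given by:
E_n = -13.6057 eV / n²

For n = 6:
E_6 = -13.6057 eV / 6²
E_6 = -13.6057 eV / 36
E_6 = -0.37794 eV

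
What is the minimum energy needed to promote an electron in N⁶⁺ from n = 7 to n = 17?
11.298851 eV

The energy levels of a hydrogen-like atom are E_n = -13.6057 Z² eV / n².

Energy at n = 7: E_7 = -13.6057 × 7² / 7² = -13.605700000 eV
Energy at n = 17: E_17 = -13.6057 × 7² / 17² = -2.306848789 eV

The excitation energy is the difference:
ΔE = E_17 - E_7
ΔE = -2.306848789 - (-13.605700000)
ΔE = 11.298851 eV

Since this is positive, energy must be absorbed (photon absorption).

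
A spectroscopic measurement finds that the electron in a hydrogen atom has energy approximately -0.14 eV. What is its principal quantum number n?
n = 10

The exact energy levels follow E_n = -13.6057 eV / n².

The measured value (-0.14 eV) is reported to only 2 significant figures, so we must test candidate n values and see which one matches to that precision.

Candidate energies:
  n = 8:  E = -13.6057/8² = -0.212589 eV
  n = 9:  E = -13.6057/9² = -0.167972 eV
  n = 10:  E = -13.6057/10² = -0.136057 eV  ← matches
  n = 11:  E = -13.6057/11² = -0.112444 eV
  n = 12:  E = -13.6057/12² = -0.094484 eV

Checking against the measurement of -0.14 eV (2 sig figs), only n = 10 agrees:
E_10 = -0.136057 eV, which rounds to -0.14 eV ✓

Therefore n = 10.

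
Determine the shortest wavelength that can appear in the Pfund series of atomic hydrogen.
2278.16283 nm

The series limit corresponds to the transition from n = ∞ to n = 5.
This is the highest energy (shortest wavelength) transition in the Pfund series.

E_∞ = 0 eV
E_5 = -13.6057 / 5² = -0.54422800000 eV

Energy at series limit:
ΔE = E_∞ - E_5 = 0 - (-0.54422800000) = 0.54422800000 eV
λ = hc/E = 1239.84 eV·nm / 0.54422800000 eV = 2278.16283 nm

This energy equals the ionization energy from the n = 5 state of hydrogen.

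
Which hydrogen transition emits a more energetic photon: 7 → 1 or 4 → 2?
7 → 1

Calculate the energy for each transition:

Transition 7 → 1:
ΔE₁ = |E_1 - E_7| = |-13.6057/1² - (-13.6057/7²)|
ΔE₁ = |-13.60570000000 - (-0.27766734694)| = 13.32803265 eV

Transition 4 → 2:
ΔE₂ = |E_2 - E_4| = |-13.6057/2² - (-13.6057/4²)|
ΔE₂ = |-3.40142500000 - (-0.85035625000)| = 2.55106875 eV

Since 13.32803265 eV > 2.55106875 eV, the transition 7 → 1 emits the more energetic photon.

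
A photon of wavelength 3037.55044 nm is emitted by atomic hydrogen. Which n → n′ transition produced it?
n = 10 → n = 5

First, find the photon energy from the wavelength (hc = 1239.84 eV·nm):
E = hc/λ = 1239.84 eV·nm / 3037.55044 nm = 0.40817100 eV

The energy levels of hydrogen satisfy E_n = -13.6057 / n² eV, so an emission n_i → n_f releases
ΔE = 13.6057 × (1/n_f² − 1/n_i²) eV.

Setting ΔE equal to the photon energy:
1/n_f² − 1/n_i² = 0.40817100 / 13.6057 = 0.030000000

Since 1/n_i² must be positive, we need 1/n_f² > 0.030000000, i.e. n_f ≤ 5. For each allowed n_f, solve n_i = (1/n_f² − 0.030000000)^(−1/2) and check whether it is a whole number:
  n_f = 1: 1/n_i² = 1.000000000 − 0.030000000 = 0.970000000 → n_i = 1.015  (not an integer) ✗
  n_f = 2: 1/n_i² = 0.250000000 − 0.030000000 = 0.220000000 → n_i = 2.132  (not an integer) ✗
  n_f = 3: 1/n_i² = 0.111111111 − 0.030000000 = 0.081111111 → n_i = 3.511  (not an integer) ✗
  n_f = 4: 1/n_i² = 0.062500000 − 0.030000000 = 0.032500000 → n_i = 5.547  (not an integer) ✗
  n_f = 5: 1/n_i² = 0.040000000 − 0.030000000 = 0.010000000 → n_i = 10.000  → integer, n_i = 10 ✓

Only n_f = 5 gives an integer upper level, n_i = 10.

The transition is from n = 10 to n = 5 (emission).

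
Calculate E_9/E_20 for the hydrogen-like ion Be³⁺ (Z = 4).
4.9383

Using E_n = -13.6057 Z² / n² eV with Z = 4:

E_9 = -13.6057 × 4² / 9² = -217.6912 / 81 = -2.6875456790 eV
E_20 = -13.6057 × 4² / 20² = -217.6912 / 400 = -0.5442280000 eV

The ratio is:
E_9/E_20 = (-2.6875456790) / (-0.5442280000)
E_9/E_20 = (-217.6912/81) / (-217.6912/400)
E_9/E_20 = 400/81
E_9/E_20 = 4.9383
(Note: the Z² factors cancel in the ratio.)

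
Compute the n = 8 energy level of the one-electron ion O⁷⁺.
-13.60570 eV

For hydrogen-like ions, the energy levels scale with Z²:
E_n = -13.6057 Z² / n² eV

For O⁷⁺ (Z = 8) at n = 8:
E_8 = -13.6057 × 8² / 8²
E_8 = -13.6057 × 64 / 64
E_8 = -870.7648 / 64
E_8 = -13.60570 eV

The energy is 64 times more negative than hydrogen at the same n due to the stronger nuclear charge.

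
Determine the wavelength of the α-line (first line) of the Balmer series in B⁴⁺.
26.2444 nm

The longest wavelength corresponds to the smallest energy transition in the series.
The Balmer series has all transitions ending at n_f = 2.

For B⁴⁺ (Z = 5), the first line (α-line) is the jump from n = 3 to n = 2:
E_3 = -13.6057 × 5² / 3² = -37.793611 eV
E_2 = -13.6057 × 5² / 2² = -85.035625 eV
ΔE = E_3 - E_2 = 47.242014 eV

λ = hc/E = 1239.84 eV·nm / 47.242014 eV
λ = 26.2444 nm

This is the α-line of the Balmer series in B⁴⁺.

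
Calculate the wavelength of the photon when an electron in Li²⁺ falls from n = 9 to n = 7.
1255.8373 nm

First, find the transition energy using E_n = -13.6057 Z² / n² eV:
E_9 = -13.6057 × 3² / 9² = -1.5117444444 eV
E_7 = -13.6057 × 3² / 7² = -2.4990061224 eV

Photon energy: |ΔE| = |E_7 - E_9| = 0.9872616780 eV

Convert to wavelength using E = hc/λ with hc = 1239.84 eV·nm:
λ = hc/E = 1239.84 eV·nm / 0.9872616780 eV
λ = 1255.8373 nm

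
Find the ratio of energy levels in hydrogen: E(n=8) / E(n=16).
4.0000

Using E_n = -13.6057 Z² / n² eV with Z = 1:

E_8 = -13.6057 / 8² = -13.6057 / 64 = -0.2125890625 eV
E_16 = -13.6057 / 16² = -13.6057 / 256 = -0.0531472656 eV

The ratio is:
E_8/E_16 = (-0.2125890625) / (-0.0531472656)
E_8/E_16 = (-13.6057/64) / (-13.6057/256)
E_8/E_16 = 256/64
E_8/E_16 = 4.0000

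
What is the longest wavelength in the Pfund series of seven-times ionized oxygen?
116.50 nm

The longest wavelength corresponds to the smallest energy transition in the series.
The Pfund series has all transitions ending at n_f = 5.

For O⁷⁺ (Z = 8), the first line (α-line) is the jump from n = 6 to n = 5:
E_6 = -13.6057 × 8² / 6² = -24.18791 eV
E_5 = -13.6057 × 8² / 5² = -34.83059 eV
ΔE = E_6 - E_5 = 10.64268 eV

λ = hc/E = 1239.84 eV·nm / 10.64268 eV
λ = 116.50 nm

This is the α-line of the Pfund series in O⁷⁺.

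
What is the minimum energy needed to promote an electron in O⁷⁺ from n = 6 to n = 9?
13.438 eV

The energy levels of a hydrogen-like atom are E_n = -13.6057 Z² eV / n².

Energy at n = 6: E_6 = -13.6057 × 8² / 6² = -24.187911 eV
Energy at n = 9: E_9 = -13.6057 × 8² / 9² = -10.750183 eV

The excitation energy is the difference:
ΔE = E_9 - E_6
ΔE = -10.750183 - (-24.187911)
ΔE = 13.438 eV

Since this is positive, energy must be absorbed (photon absorption).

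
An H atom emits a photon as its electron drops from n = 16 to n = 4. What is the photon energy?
0.80 eV

The energy levels are E_n = -13.6057 eV / n².

Energy at n = 16: E_16 = -13.6057 / 16² = -0.05315 eV
Energy at n = 4: E_4 = -13.6057 / 4² = -0.85036 eV

For emission (electron falling to lower state), the photon energy is:
E_photon = E_16 - E_4 = |-0.05315 - (-0.85036)|
E_photon = 0.80 eV

This energy is carried away by the emitted photon.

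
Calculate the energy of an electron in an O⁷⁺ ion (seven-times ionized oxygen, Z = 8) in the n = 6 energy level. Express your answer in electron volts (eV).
-24.188 eV

The energy levels of a hydrogen-like atom are given by:
E_n = -13.6057 Z² / n² eV  (with Z = 8 for O⁷⁺)

For n = 6:
E_6 = -13.6057 × 8² / 6²
E_6 = -13.6057 × 64 / 36
E_6 = -24.188 eV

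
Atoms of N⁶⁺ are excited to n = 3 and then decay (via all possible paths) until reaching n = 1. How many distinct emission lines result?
3

The electron can occupy levels n = 1, 2, ..., 3 during de-excitation — that is m = 3 - 1 + 1 = 3 distinct levels.

The number of distinct spectral lines equals the number of ways to choose 2 of these m levels (each pair gives one possible emission transition):

Number of lines = m(m-1)/2 = 3×2/2 = 3

These correspond to all possible transitions between the 3 levels:
3 → 2, 3 → 1, 2 → 1

Each transition produces a photon with a unique energy (and thus wavelength). This count does not depend on Z.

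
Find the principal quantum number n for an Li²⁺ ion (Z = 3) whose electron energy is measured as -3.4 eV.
n = 6

The exact energy levels follow E_n = -13.6057 Z² / n² eV with Z = 3.

The measured value (-3.4 eV) is reported to only 2 significant figures, so we must test candidate n values and see which one matches to that precision.

Candidate energies:
  n = 4:  E = -13.6057 × 3² / 4² = -7.65321 eV
  n = 5:  E = -13.6057 × 3² / 5² = -4.89805 eV
  n = 6:  E = -13.6057 × 3² / 6² = -3.40143 eV  ← matches
  n = 7:  E = -13.6057 × 3² / 7² = -2.49901 eV
  n = 8:  E = -13.6057 × 3² / 8² = -1.91330 eV

Checking against the measurement of -3.4 eV (2 sig figs), only n = 6 agrees:
E_6 = -3.40143 eV, which rounds to -3.4 eV ✓

Therefore n = 6.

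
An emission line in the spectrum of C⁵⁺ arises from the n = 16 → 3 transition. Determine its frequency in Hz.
1.2697e+16 Hz

First, find the transition energy:
E_16 = -13.6057 × 6² / 16² = -1.9133016 eV
E_3 = -13.6057 × 6² / 3² = -54.4228000 eV
|ΔE| = |E_3 - E_16| = 52.5094984 eV

Convert to Joules: E = 52.5094984 eV × (1.602177 × 10⁻¹⁹ J/eV) = 8.412951e-18 J

Using E = hf:
f = E/h = 8.412951e-18 J / (6.62607 × 10⁻³⁴ J·s)
f = 1.2697e+16 Hz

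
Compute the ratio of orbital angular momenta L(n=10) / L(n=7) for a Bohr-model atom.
1.42857

In the Bohr model, L_n = nℏ, so the ratio is purely the ratio of quantum numbers:

L_10/L_7 = 10ℏ / 7ℏ = 10/7 = 1.42857

The angular momentum scales linearly with n.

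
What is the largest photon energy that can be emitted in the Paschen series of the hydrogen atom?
1.51 eV

The series limit corresponds to the transition from n = ∞ to n = 3.
This is the highest energy (shortest wavelength) transition in the Paschen series.

E_∞ = 0 eV
E_3 = -13.6057 / 3² = -1.51 eV

Energy at series limit:
ΔE = E_∞ - E_3 = 0 - (-1.51) = 1.51 eV

This energy equals the ionization energy from the n = 3 state of hydrogen.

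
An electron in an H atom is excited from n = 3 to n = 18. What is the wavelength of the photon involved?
843.571150 nm

First, find the transition energy using E_n = -13.6057 / n² eV:
E_3 = -13.6057 / 3² = -1.5117444444 eV
E_18 = -13.6057 / 18² = -0.0419929012 eV

Photon energy: |ΔE| = |E_18 - E_3| = 1.4697515432 eV

Convert to wavelength using E = hc/λ with hc = 1239.84 eV·nm:
λ = hc/E = 1239.84 eV·nm / 1.4697515432 eV
λ = 843.571150 nm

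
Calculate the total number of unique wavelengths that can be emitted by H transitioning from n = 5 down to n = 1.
10

The electron can occupy levels n = 1, 2, ..., 5 during de-excitation — that is m = 5 - 1 + 1 = 5 distinct levels.

The number of distinct spectral lines equals the number of ways to choose 2 of these m levels (each pair gives one possible emission transition):

Number of lines = m(m-1)/2 = 5×4/2 = 10

These correspond to all possible transitions between the 5 levels:
5 → 4, 5 → 3, 5 → 2, 5 → 1, 4 → 3, 4 → 2, 4 → 1, 3 → 2...

Each transition produces a photon with a unique energy (and thus wavelength). This count does not depend on Z.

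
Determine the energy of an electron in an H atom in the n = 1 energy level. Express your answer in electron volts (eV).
-13.60570 eV

The energy levels of a hydrogen-like atom are given by:
E_n = -13.6057 eV / n²

For n = 1:
E_1 = -13.6057 eV / 1²
E_1 = -13.6057 eV / 1
E_1 = -13.60570 eV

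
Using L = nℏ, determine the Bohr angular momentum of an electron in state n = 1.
1.055e-34 J·s (or 1ℏ)

In the Bohr model, angular momentum is quantized:
L = nℏ

where ℏ = h/(2π) = 1.05457e-34 J·s

For n = 1:
L = 1 × 1.05457e-34 J·s
L = 1.055e-34 J·s

This can also be written as L = 1ℏ.
The angular momentum is an integer multiple of the reduced Planck constant.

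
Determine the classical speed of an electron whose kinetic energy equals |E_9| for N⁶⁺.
1.70e+06 m/s (or 0.57% of c)

The binding energy at n = 9 for N⁶⁺ is:
E_9 = -13.6057 × 7²/9² = -8.23061 eV
|E_9| = 8.23061 eV

Convert to Joules:
KE = 8.23061 eV × (1.602177 × 10⁻¹⁹ J/eV) = 1.3187e-18 J

Using KE = ½mv²:
v = √(2·KE/m_e)
v = √(2 × 1.3187e-18 J / 9.10938 × 10⁻³¹ kg)
v = 1.70e+06 m/s

This is approximately 0.57% the speed of light.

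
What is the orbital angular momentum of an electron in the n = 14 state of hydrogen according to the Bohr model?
1.476e-33 J·s (or 14ℏ)

In the Bohr model, angular momentum is quantized:
L = nℏ

where ℏ = h/(2π) = 1.05457e-34 J·s

For n = 14:
L = 14 × 1.05457e-34 J·s
L = 1.476e-33 J·s

This can also be written as L = 14ℏ.
The angular momentum is an integer multiple of the reduced Planck constant.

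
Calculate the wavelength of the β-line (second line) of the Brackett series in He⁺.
656.111 nm

The lines of a series are numbered from the longest wavelength (smallest ΔE) outward; the second line is the transition from n = n_f + 2 to n_f.
The Brackett series has all transitions ending at n_f = 4.

For He⁺ (Z = 2), the second line (β-line) is the jump from n = 6 to n = 4:
E_6 = -13.6057 × 2² / 6² = -1.5117444 eV
E_4 = -13.6057 × 2² / 4² = -3.4014250 eV
ΔE = E_6 - E_4 = 1.8896806 eV

λ = hc/E = 1239.84 eV·nm / 1.8896806 eV
λ = 656.111 nm

This is the β-line of the Brackett series in He⁺.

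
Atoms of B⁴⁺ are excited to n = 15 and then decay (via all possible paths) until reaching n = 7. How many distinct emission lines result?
36

The electron can occupy levels n = 7, 8, ..., 15 during de-excitation — that is m = 15 - 7 + 1 = 9 distinct levels.

The number of distinct spectral lines equals the number of ways to choose 2 of these m levels (each pair gives one possible emission transition):

Number of lines = m(m-1)/2 = 9×8/2 = 36

These correspond to all possible transitions between the 9 levels:
15 → 14, 15 → 13, 15 → 12, 15 → 11, 15 → 10, 15 → 9, 15 → 8, 15 → 7...

Each transition produces a photon with a unique energy (and thus wavelength). This count does not depend on Z.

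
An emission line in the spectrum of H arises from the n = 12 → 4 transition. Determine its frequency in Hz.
1.82769e+14 Hz

First, find the transition energy:
E_12 = -13.6057 / 12² = -0.094484028 eV
E_4 = -13.6057 / 4² = -0.850356250 eV
|ΔE| = |E_4 - E_12| = 0.755872222 eV

Convert to Joules: E = 0.755872222 eV × (1.602177 × 10⁻¹⁹ J/eV) = 1.2110411e-19 J

Using E = hf:
f = E/h = 1.2110411e-19 J / (6.62607 × 10⁻³⁴ J·s)
f = 1.82769e+14 Hz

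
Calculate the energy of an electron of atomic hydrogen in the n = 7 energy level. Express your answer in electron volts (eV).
-0.28 eV

The energy levels of a hydrogen-like atom are given by:
E_n = -13.6057 eV / n²

For n = 7:
E_7 = -13.6057 eV / 7²
E_7 = -13.6057 eV / 49
E_7 = -0.28 eV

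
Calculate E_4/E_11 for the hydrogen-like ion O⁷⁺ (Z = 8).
7.5625

Using E_n = -13.6057 Z² / n² eV with Z = 8:

E_4 = -13.6057 × 8² / 4² = -870.7648 / 16 = -54.422800000 eV
E_11 = -13.6057 × 8² / 11² = -870.7648 / 121 = -7.196403306 eV

The ratio is:
E_4/E_11 = (-54.422800000) / (-7.196403306)
E_4/E_11 = (-870.7648/16) / (-870.7648/121)
E_4/E_11 = 121/16
E_4/E_11 = 7.5625
(Note: the Z² factors cancel in the ratio.)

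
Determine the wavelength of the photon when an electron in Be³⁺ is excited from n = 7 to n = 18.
328.801 nm

First, find the transition energy using E_n = -13.6057 Z² / n² eV:
E_7 = -13.6057 × 4² / 7² = -4.4426776 eV
E_18 = -13.6057 × 4² / 18² = -0.6718864 eV

Photon energy: |ΔE| = |E_18 - E_7| = 3.7707912 eV

Convert to wavelength using E = hc/λ with hc = 1239.84 eV·nm:
λ = hc/E = 1239.84 eV·nm / 3.7707912 eV
λ = 328.801 nm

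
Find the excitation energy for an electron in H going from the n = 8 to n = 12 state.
0.11811 eV

The energy levels of a hydrogen-like atom are E_n = -13.6057 eV / n².

Energy at n = 8: E_8 = -13.6057 / 8² = -0.21258906 eV
Energy at n = 12: E_12 = -13.6057 / 12² = -0.09448403 eV

The excitation energy is the difference:
ΔE = E_12 - E_8
ΔE = -0.09448403 - (-0.21258906)
ΔE = 0.11811 eV

Since this is positive, energy must be absorbed (photon absorption).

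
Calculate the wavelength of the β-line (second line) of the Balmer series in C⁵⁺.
13.50022 nm

The lines of a series are numbered from the longest wavelength (smallest ΔE) outward; the second line is the transition from n = n_f + 2 to n_f.
The Balmer series has all transitions ending at n_f = 2.

For C⁵⁺ (Z = 6), the second line (β-line) is the jump from n = 4 to n = 2:
E_4 = -13.6057 × 6² / 4² = -30.6128250 eV
E_2 = -13.6057 × 6² / 2² = -122.4513000 eV
ΔE = E_4 - E_2 = 91.8384750 eV

λ = hc/E = 1239.84 eV·nm / 91.8384750 eV
λ = 13.50022 nm

This is the β-line of the Balmer series in C⁵⁺.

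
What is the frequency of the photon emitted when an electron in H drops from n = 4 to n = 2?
6.16846e+14 Hz

First, find the transition energy:
E_4 = -13.6057 / 4² = -0.85035625 eV
E_2 = -13.6057 / 2² = -3.40142500 eV
|ΔE| = |E_2 - E_4| = 2.55106875 eV

Convert to Joules: E = 2.55106875 eV × (1.602177 × 10⁻¹⁹ J/eV) = 4.0872637e-19 J

Using E = hf:
f = E/h = 4.0872637e-19 J / (6.62607 × 10⁻³⁴ J·s)
f = 6.16846e+14 Hz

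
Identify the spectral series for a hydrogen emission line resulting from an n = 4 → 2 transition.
Balmer series

The spectral series in hydrogen are named based on the final (lower) energy level:
- Lyman series: n_final = 1 (ultraviolet)
- Balmer series: n_final = 2 (visible/near-UV)
- Paschen series: n_final = 3 (infrared)
- Brackett series: n_final = 4 (infrared)
- Pfund series: n_final = 5 (far infrared)

Since this transition ends at n = 2, it belongs to the Balmer series.

For reference, this 4 → 2 line has photon energy
ΔE = 13.6057 eV × (1/2² - 1/4²) = 2.551069 eV,
corresponding to wavelength λ = hc/ΔE = 1239.84 eV·nm / 2.551069 eV = 486.01 nm in the visible/near-UV region.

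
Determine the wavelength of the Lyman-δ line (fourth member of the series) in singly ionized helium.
23.731 nm

The lines of a series are numbered from the longest wavelength (smallest ΔE) outward; the fourth line is the transition from n = n_f + 4 to n_f.
The Lyman series has all transitions ending at n_f = 1.

For He⁺ (Z = 2), the fourth line (δ-line) is the jump from n = 5 to n = 1:
E_5 = -13.6057 × 2² / 5² = -2.17691 eV
E_1 = -13.6057 × 2² / 1² = -54.42280 eV
ΔE = E_5 - E_1 = 52.24589 eV

λ = hc/E = 1239.84 eV·nm / 52.24589 eV
λ = 23.731 nm

This is the δ-line of the Lyman series in He⁺.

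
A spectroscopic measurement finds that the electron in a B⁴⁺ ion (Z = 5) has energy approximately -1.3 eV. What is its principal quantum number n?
n = 16

The exact energy levels follow E_n = -13.6057 Z² / n² eV with Z = 5.

The measured value (-1.3 eV) is reported to only 2 significant figures, so we must test candidate n values and see which one matches to that precision.

Candidate energies:
  n = 14:  E = -13.6057 × 5² / 14² = -1.73542 eV
  n = 15:  E = -13.6057 × 5² / 15² = -1.51174 eV
  n = 16:  E = -13.6057 × 5² / 16² = -1.32868 eV  ← matches
  n = 17:  E = -13.6057 × 5² / 17² = -1.17696 eV
  n = 18:  E = -13.6057 × 5² / 18² = -1.04982 eV

Checking against the measurement of -1.3 eV (2 sig figs), only n = 16 agrees:
E_16 = -1.32868 eV, which rounds to -1.3 eV ✓

Therefore n = 16.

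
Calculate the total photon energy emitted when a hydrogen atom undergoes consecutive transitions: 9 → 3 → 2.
3.233453 eV

The energy levels of hydrogen are E_n = -13.6057 / n² eV.

First transition (9 → 3):
ΔE₁ = |E_3 - E_9|
ΔE₁ = |-1.511744444444 - (-0.167971604938)| = 1.343772840 eV

Second transition (3 → 2):
ΔE₂ = |E_2 - E_3|
ΔE₂ = |-3.401425000000 - (-1.511744444444)| = 1.889680556 eV

Total energy released:
E_total = ΔE₁ + ΔE₂ = 1.343772840 + 1.889680556 = 3.233453 eV

Note: This equals the direct transition 9 → 2: 3.233453 eV ✓
Energy is conserved regardless of the path taken.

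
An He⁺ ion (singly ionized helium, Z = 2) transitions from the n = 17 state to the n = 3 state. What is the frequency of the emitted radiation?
1.41662e+15 Hz

First, find the transition energy:
E_17 = -13.6057 × 2² / 17² = -0.18831419 eV
E_3 = -13.6057 × 2² / 3² = -6.04697778 eV
|ΔE| = |E_3 - E_17| = 5.85866359 eV

Convert to Joules: E = 5.85866359 eV × (1.602177 × 10⁻¹⁹ J/eV) = 9.3866161e-19 J

Using E = hf:
f = E/h = 9.3866161e-19 J / (6.62607 × 10⁻³⁴ J·s)
f = 1.41662e+15 Hz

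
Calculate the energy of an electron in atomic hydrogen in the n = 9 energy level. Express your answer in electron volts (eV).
-0.1680 eV

The energy levels of a hydrogen-like atom are given by:
E_n = -13.6057 eV / n²

For n = 9:
E_9 = -13.6057 eV / 9²
E_9 = -13.6057 eV / 81
E_9 = -0.1680 eV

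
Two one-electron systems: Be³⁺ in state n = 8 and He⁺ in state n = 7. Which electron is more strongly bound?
Be³⁺ at n = 8 (E = -3.40143 eV)

Using E_n = -13.6057 Z² / n² eV:

Be³⁺ (Z = 4) at n = 8:
E = -13.6057 × 4² / 8² = -13.6057 × 16 / 64 = -3.40142500 eV

He⁺ (Z = 2) at n = 7:
E = -13.6057 × 2² / 7² = -13.6057 × 4 / 49 = -1.11066939 eV

Since -3.40142500 eV < -1.11066939 eV,
Be³⁺ at n = 8 is more tightly bound (requires more energy to ionize).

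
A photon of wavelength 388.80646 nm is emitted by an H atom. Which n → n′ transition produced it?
n = 8 → n = 2

First, find the photon energy from the wavelength (hc = 1239.84 eV·nm):
E = hc/λ = 1239.84 eV·nm / 388.80646 nm = 3.1888359 eV

The energy levels of hydrogen satisfy E_n = -13.6057 / n² eV, so an emission n_i → n_f releases
ΔE = 13.6057 × (1/n_f² − 1/n_i²) eV.

Setting ΔE equal to the photon energy:
1/n_f² − 1/n_i² = 3.1888359 / 13.6057 = 0.23437500

Since 1/n_i² must be positive, we need 1/n_f² > 0.23437500, i.e. n_f ≤ 2. For each allowed n_f, solve n_i = (1/n_f² − 0.23437500)^(−1/2) and check whether it is a whole number:
  n_f = 1: 1/n_i² = 1.00000000 − 0.23437500 = 0.76562500 → n_i = 1.143  (not an integer) ✗
  n_f = 2: 1/n_i² = 0.25000000 − 0.23437500 = 0.01562500 → n_i = 8.000  → integer, n_i = 8 ✓

Only n_f = 2 gives an integer upper level, n_i = 8.

The transition is from n = 8 to n = 2 (emission).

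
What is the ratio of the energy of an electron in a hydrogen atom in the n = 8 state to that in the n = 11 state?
1.890625

Using E_n = -13.6057 Z² / n² eV with Z = 1:

E_8 = -13.6057 / 8² = -13.6057 / 64 = -0.212589062500 eV
E_11 = -13.6057 / 11² = -13.6057 / 121 = -0.112443801653 eV

The ratio is:
E_8/E_11 = (-0.212589062500) / (-0.112443801653)
E_8/E_11 = (-13.6057/64) / (-13.6057/121)
E_8/E_11 = 121/64
E_8/E_11 = 1.890625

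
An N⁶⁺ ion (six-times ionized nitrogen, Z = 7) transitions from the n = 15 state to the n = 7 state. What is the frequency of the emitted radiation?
2.57e+15 Hz

First, find the transition energy:
E_15 = -13.6057 × 7² / 15² = -2.9630 eV
E_7 = -13.6057 × 7² / 7² = -13.6057 eV
|ΔE| = |E_7 - E_15| = 10.6427 eV

Convert to Joules: E = 10.6427 eV × (1.602177 × 10⁻¹⁹ J/eV) = 1.7051e-18 J

Using E = hf:
f = E/h = 1.7051e-18 J / (6.62607 × 10⁻³⁴ J·s)
f = 2.57e+15 Hz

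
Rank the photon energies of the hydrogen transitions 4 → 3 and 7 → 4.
4 → 3

Calculate the energy for each transition:

Transition 4 → 3:
ΔE₁ = |E_3 - E_4| = |-13.6057/3² - (-13.6057/4²)|
ΔE₁ = |-1.511744444444 - (-0.850356250000)| = 0.661388194 eV

Transition 7 → 4:
ΔE₂ = |E_4 - E_7| = |-13.6057/4² - (-13.6057/7²)|
ΔE₂ = |-0.850356250000 - (-0.277667346939)| = 0.572688903 eV

Since 0.661388194 eV > 0.572688903 eV, the transition 4 → 3 emits the more energetic photon.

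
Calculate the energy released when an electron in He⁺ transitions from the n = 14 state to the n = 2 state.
13.32803 eV

The energy levels are E_n = -13.6057 Z² eV / n².

Energy at n = 14: E_14 = -13.6057 × 2² / 14² = -0.27766735 eV
Energy at n = 2: E_2 = -13.6057 × 2² / 2² = -13.60570000 eV

For emission (electron falling to lower state), the photon energy is:
E_photon = E_14 - E_2 = |-0.27766735 - (-13.60570000)|
E_photon = 13.32803 eV

This energy is carried away by the emitted photon.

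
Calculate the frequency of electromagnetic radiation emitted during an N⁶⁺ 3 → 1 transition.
1.433e+17 Hz

First, find the transition energy:
E_3 = -13.6057 × 7² / 3² = -74.0754778 eV
E_1 = -13.6057 × 7² / 1² = -666.6793000 eV
|ΔE| = |E_1 - E_3| = 592.6038222 eV

Convert to Joules: E = 592.6038222 eV × (1.602177 × 10⁻¹⁹ J/eV) = 9.49456e-17 J

Using E = hf:
f = E/h = 9.49456e-17 J / (6.62607 × 10⁻³⁴ J·s)
f = 1.433e+17 Hz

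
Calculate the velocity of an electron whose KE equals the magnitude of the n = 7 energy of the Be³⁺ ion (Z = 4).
1.2501e+06 m/s (or 0.42% of c)

The binding energy at n = 7 for Be³⁺ is:
E_7 = -13.6057 × 4²/7² = -4.4426776 eV
|E_7| = 4.4426776 eV

Convert to Joules:
KE = 4.4426776 eV × (1.602177 × 10⁻¹⁹ J/eV) = 7.117956e-19 J

Using KE = ½mv²:
v = √(2·KE/m_e)
v = √(2 × 7.117956e-19 J / 9.10938 × 10⁻³¹ kg)
v = 1.2501e+06 m/s

This is approximately 0.42% the speed of light.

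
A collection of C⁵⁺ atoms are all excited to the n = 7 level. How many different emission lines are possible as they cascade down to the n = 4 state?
6

The electron can occupy levels n = 4, 5, ..., 7 during de-excitation — that is m = 7 - 4 + 1 = 4 distinct levels.

The number of distinct spectral lines equals the number of ways to choose 2 of these m levels (each pair gives one possible emission transition):

Number of lines = m(m-1)/2 = 4×3/2 = 6

These correspond to all possible transitions between the 4 levels:
7 → 6, 7 → 5, 7 → 4, 6 → 5, 6 → 4, 5 → 4

Each transition produces a photon with a unique energy (and thus wavelength). This count does not depend on Z.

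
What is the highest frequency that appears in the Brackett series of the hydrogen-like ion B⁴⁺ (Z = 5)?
5.1404e+15 Hz

The series limit corresponds to the transition from n = ∞ to n = 4.
This is the highest energy (shortest wavelength) transition in the Brackett series.

E_∞ = 0 eV
E_4 = -13.6057 × 5² / 4² = -21.258906 eV

Energy at series limit:
ΔE = E_∞ - E_4 = 0 - (-21.258906) = 21.258906 eV
E = 21.258906 eV × (1.602177 × 10⁻¹⁹ J/eV) = 3.406053e-18 J
f = E/h = 3.406053e-18 J / (6.62607 × 10⁻³⁴ J·s) = 5.1404e+15 Hz

This energy equals the ionization energy from the n = 4 state of B⁴⁺.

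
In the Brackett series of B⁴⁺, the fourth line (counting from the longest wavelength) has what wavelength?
77.761291 nm

The lines of a series are numbered from the longest wavelength (smallest ΔE) outward; the fourth line is the transition from n = n_f + 4 to n_f.
The Brackett series has all transitions ending at n_f = 4.

For B⁴⁺ (Z = 5), the fourth line (δ-line) is the jump from n = 8 to n = 4:
E_8 = -13.6057 × 5² / 8² = -5.31472656 eV
E_4 = -13.6057 × 5² / 4² = -21.25890625 eV
ΔE = E_8 - E_4 = 15.94417969 eV

λ = hc/E = 1239.84 eV·nm / 15.94417969 eV
λ = 77.761291 nm

This is the δ-line of the Brackett series in B⁴⁺.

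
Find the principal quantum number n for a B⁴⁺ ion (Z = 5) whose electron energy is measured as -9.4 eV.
n = 6

The exact energy levels follow E_n = -13.6057 Z² / n² eV with Z = 5.

The measured value (-9.4 eV) is reported to only 2 significant figures, so we must test candidate n values and see which one matches to that precision.

Candidate energies:
  n = 4:  E = -13.6057 × 5² / 4² = -21.258906 eV
  n = 5:  E = -13.6057 × 5² / 5² = -13.605700 eV
  n = 6:  E = -13.6057 × 5² / 6² = -9.448403 eV  ← matches
  n = 7:  E = -13.6057 × 5² / 7² = -6.941684 eV
  n = 8:  E = -13.6057 × 5² / 8² = -5.314727 eV

Checking against the measurement of -9.4 eV (2 sig figs), only n = 6 agrees:
E_6 = -9.448403 eV, which rounds to -9.4 eV ✓

Therefore n = 6.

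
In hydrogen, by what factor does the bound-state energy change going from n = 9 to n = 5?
3.240

Using E_n = -13.6057 Z² / n² eV with Z = 1:

E_5 = -13.6057 / 5² = -13.6057 / 25 = -0.544228000 eV
E_9 = -13.6057 / 9² = -13.6057 / 81 = -0.167971605 eV

The ratio is:
E_5/E_9 = (-0.544228000) / (-0.167971605)
E_5/E_9 = (-13.6057/25) / (-13.6057/81)
E_5/E_9 = 81/25
E_5/E_9 = 3.240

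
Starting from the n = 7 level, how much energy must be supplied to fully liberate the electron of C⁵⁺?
9.9960 eV

The ionization energy is the energy needed to remove the electron completely (n → ∞).

For a hydrogen-like ion with Z = 6, E_n = -13.6057 Z² / n² eV.

At n = 7: E_7 = -13.6057 × 6² / 7² = -9.9960245 eV
At n = ∞: E_∞ = 0 eV

Ionization energy = E_∞ - E_7 = 0 - (-9.9960245) = 9.9960245 eV
Ionization energy ≈ 9.9960 eV

This is also called the binding energy of the electron in state n = 7.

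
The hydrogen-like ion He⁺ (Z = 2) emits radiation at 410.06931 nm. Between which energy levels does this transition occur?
n = 12 → n = 4

First, find the photon energy from the wavelength (hc = 1239.84 eV·nm):
E = hc/λ = 1239.84 eV·nm / 410.06931 nm = 3.0234889 eV

The energy levels of He⁺ satisfy E_n = -13.6057 × 2² / n² eV, so an emission n_i → n_f releases
ΔE = 13.6057 × 2² × (1/n_f² − 1/n_i²) eV.

Setting ΔE equal to the photon energy:
1/n_f² − 1/n_i² = 3.0234889 / (13.6057 × 2²) = 0.055555556

Since 1/n_i² must be positive, we need 1/n_f² > 0.055555556, i.e. n_f ≤ 4. For each allowed n_f, solve n_i = (1/n_f² − 0.055555556)^(−1/2) and check whether it is a whole number:
  n_f = 1: 1/n_i² = 1.000000000 − 0.055555556 = 0.944444444 → n_i = 1.029  (not an integer) ✗
  n_f = 2: 1/n_i² = 0.250000000 − 0.055555556 = 0.194444444 → n_i = 2.268  (not an integer) ✗
  n_f = 3: 1/n_i² = 0.111111111 − 0.055555556 = 0.055555555 → n_i = 4.243  (not an integer) ✗
  n_f = 4: 1/n_i² = 0.062500000 − 0.055555556 = 0.006944444 → n_i = 12.000  → integer, n_i = 12 ✓

Only n_f = 4 gives an integer upper level, n_i = 12.

The transition is from n = 12 to n = 4 (emission).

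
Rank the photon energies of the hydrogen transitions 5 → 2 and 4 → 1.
4 → 1

Calculate the energy for each transition:

Transition 5 → 2:
ΔE₁ = |E_2 - E_5| = |-13.6057/2² - (-13.6057/5²)|
ΔE₁ = |-3.401425000000 - (-0.544228000000)| = 2.857197000 eV

Transition 4 → 1:
ΔE₂ = |E_1 - E_4| = |-13.6057/1² - (-13.6057/4²)|
ΔE₂ = |-13.605700000000 - (-0.850356250000)| = 12.755343750 eV

Since 12.755343750 eV > 2.857197000 eV, the transition 4 → 1 emits the more energetic photon.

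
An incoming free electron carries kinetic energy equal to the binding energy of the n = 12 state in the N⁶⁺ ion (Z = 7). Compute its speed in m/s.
1.2762e+06 m/s (or 0.425679% of c)

The binding energy at n = 12 for N⁶⁺ is:
E_12 = -13.6057 × 7²/12² = -4.62971736 eV
|E_12| = 4.62971736 eV

Convert to Joules:
KE = 4.62971736 eV × (1.602177 × 10⁻¹⁹ J/eV) = 7.417627e-19 J

Using KE = ½mv²:
v = √(2·KE/m_e)
v = √(2 × 7.417627e-19 J / 9.10938 × 10⁻³¹ kg)
v = 1.2762e+06 m/s

This is approximately 0.425679% the speed of light.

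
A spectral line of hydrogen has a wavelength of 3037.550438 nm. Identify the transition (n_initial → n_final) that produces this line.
n = 10 → n = 5

First, find the photon energy from the wavelength (hc = 1239.84 eV·nm):
E = hc/λ = 1239.84 eV·nm / 3037.550438 nm = 0.40817100 eV

The energy levels of hydrogen satisfy E_n = -13.6057 / n² eV, so an emission n_i → n_f releases
ΔE = 13.6057 × (1/n_f² − 1/n_i²) eV.

Setting ΔE equal to the photon energy:
1/n_f² − 1/n_i² = 0.40817100 / 13.6057 = 0.030000000

Since 1/n_i² must be positive, we need 1/n_f² > 0.030000000, i.e. n_f ≤ 5. For each allowed n_f, solve n_i = (1/n_f² − 0.030000000)^(−1/2) and check whether it is a whole number:
  n_f = 1: 1/n_i² = 1.000000000 − 0.030000000 = 0.970000000 → n_i = 1.015  (not an integer) ✗
  n_f = 2: 1/n_i² = 0.250000000 − 0.030000000 = 0.220000000 → n_i = 2.132  (not an integer) ✗
  n_f = 3: 1/n_i² = 0.111111111 − 0.030000000 = 0.081111111 → n_i = 3.511  (not an integer) ✗
  n_f = 4: 1/n_i² = 0.062500000 − 0.030000000 = 0.032500000 → n_i = 5.547  (not an integer) ✗
  n_f = 5: 1/n_i² = 0.040000000 − 0.030000000 = 0.010000000 → n_i = 10.000  → integer, n_i = 10 ✓

Only n_f = 5 gives an integer upper level, n_i = 10.

The transition is from n = 10 to n = 5 (emission).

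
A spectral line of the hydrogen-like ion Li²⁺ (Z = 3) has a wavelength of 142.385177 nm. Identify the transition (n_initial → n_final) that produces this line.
n = 5 → n = 3

First, find the photon energy from the wavelength (hc = 1239.84 eV·nm):
E = hc/λ = 1239.84 eV·nm / 142.385177 nm = 8.7076480 eV

The energy levels of Li²⁺ satisfy E_n = -13.6057 × 3² / n² eV, so an emission n_i → n_f releases
ΔE = 13.6057 × 3² × (1/n_f² − 1/n_i²) eV.

Setting ΔE equal to the photon energy:
1/n_f² − 1/n_i² = 8.7076480 / (13.6057 × 3²) = 0.071111111

Since 1/n_i² must be positive, we need 1/n_f² > 0.071111111, i.e. n_f ≤ 3. For each allowed n_f, solve n_i = (1/n_f² − 0.071111111)^(−1/2) and check whether it is a whole number:
  n_f = 1: 1/n_i² = 1.000000000 − 0.071111111 = 0.928888889 → n_i = 1.038  (not an integer) ✗
  n_f = 2: 1/n_i² = 0.250000000 − 0.071111111 = 0.178888889 → n_i = 2.364  (not an integer) ✗
  n_f = 3: 1/n_i² = 0.111111111 − 0.071111111 = 0.040000000 → n_i = 5.000  → integer, n_i = 5 ✓

Only n_f = 3 gives an integer upper level, n_i = 5.

The transition is from n = 5 to n = 3 (emission).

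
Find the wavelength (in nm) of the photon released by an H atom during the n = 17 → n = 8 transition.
7491.0044 nm

First, find the transition energy using E_n = -13.6057 / n² eV:
E_17 = -13.6057 / 17² = -0.0470785467 eV
E_8 = -13.6057 / 8² = -0.2125890625 eV

Photon energy: |ΔE| = |E_8 - E_17| = 0.1655105158 eV

Convert to wavelength using E = hc/λ with hc = 1239.84 eV·nm:
λ = hc/E = 1239.84 eV·nm / 0.1655105158 eV
λ = 7491.0044 nm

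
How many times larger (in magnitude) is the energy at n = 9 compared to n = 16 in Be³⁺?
3.16049

Using E_n = -13.6057 Z² / n² eV with Z = 4:

E_9 = -13.6057 × 4² / 9² = -217.6912 / 81 = -2.68754567901 eV
E_16 = -13.6057 × 4² / 16² = -217.6912 / 256 = -0.85035625000 eV

The ratio is:
E_9/E_16 = (-2.68754567901) / (-0.85035625000)
E_9/E_16 = (-217.6912/81) / (-217.6912/256)
E_9/E_16 = 256/81
E_9/E_16 = 3.16049
(Note: the Z² factors cancel in the ratio.)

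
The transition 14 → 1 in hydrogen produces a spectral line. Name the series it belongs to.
Lyman series

The spectral series in hydrogen are named based on the final (lower) energy level:
- Lyman series: n_final = 1 (ultraviolet)
- Balmer series: n_final = 2 (visible/near-UV)
- Paschen series: n_final = 3 (infrared)
- Brackett series: n_final = 4 (infrared)
- Pfund series: n_final = 5 (far infrared)

Since this transition ends at n = 1, it belongs to the Lyman series.

For reference, this 14 → 1 line has photon energy
ΔE = 13.6057 eV × (1/1² - 1/14²) = 13.5363 eV,
corresponding to wavelength λ = hc/ΔE = 1239.84 eV·nm / 13.5363 eV = 91.59 nm in the ultraviolet region.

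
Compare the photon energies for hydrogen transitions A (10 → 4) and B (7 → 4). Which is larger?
10 → 4

Calculate the energy for each transition:

Transition 10 → 4:
ΔE₁ = |E_4 - E_10| = |-13.6057/4² - (-13.6057/10²)|
ΔE₁ = |-0.8503562500 - (-0.1360570000)| = 0.7142993 eV

Transition 7 → 4:
ΔE₂ = |E_4 - E_7| = |-13.6057/4² - (-13.6057/7²)|
ΔE₂ = |-0.8503562500 - (-0.2776673469)| = 0.5726889 eV

Since 0.7142993 eV > 0.5726889 eV, the transition 10 → 4 emits the more energetic photon.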